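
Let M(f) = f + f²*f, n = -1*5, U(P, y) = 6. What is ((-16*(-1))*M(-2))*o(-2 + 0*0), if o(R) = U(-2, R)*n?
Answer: 4800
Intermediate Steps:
n = -5
M(f) = f + f³
o(R) = -30 (o(R) = 6*(-5) = -30)
((-16*(-1))*M(-2))*o(-2 + 0*0) = ((-16*(-1))*(-2 + (-2)³))*(-30) = (16*(-2 - 8))*(-30) = (16*(-10))*(-30) = -160*(-30) = 4800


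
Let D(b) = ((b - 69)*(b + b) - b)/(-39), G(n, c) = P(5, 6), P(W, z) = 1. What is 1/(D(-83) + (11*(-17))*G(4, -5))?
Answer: -39/32608 ≈ -0.0011960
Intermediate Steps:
G(n, c) = 1
D(b) = b/39 - 2*b*(-69 + b)/39 (D(b) = ((-69 + b)*(2*b) - b)*(-1/39) = (2*b*(-69 + b) - b)*(-1/39) = (-b + 2*b*(-69 + b))*(-1/39) = b/39 - 2*b*(-69 + b)/39)
1/(D(-83) + (11*(-17))*G(4, -5)) = 1/((1/39)*(-83)*(139 - 2*(-83)) + (11*(-17))*1) = 1/((1/39)*(-83)*(139 + 166) - 187*1) = 1/((1/39)*(-83)*305 - 187) = 1/(-25315/39 - 187) = 1/(-32608/39) = -39/32608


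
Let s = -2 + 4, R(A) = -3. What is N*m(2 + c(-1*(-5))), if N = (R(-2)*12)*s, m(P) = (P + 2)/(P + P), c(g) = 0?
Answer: -72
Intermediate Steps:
m(P) = (2 + P)/(2*P) (m(P) = (2 + P)/((2*P)) = (2 + P)*(1/(2*P)) = (2 + P)/(2*P))
s = 2
N = -72 (N = -3*12*2 = -36*2 = -72)
N*m(2 + c(-1*(-5))) = -36*(2 + (2 + 0))/(2 + 0) = -36*(2 + 2)/2 = -36*4/2 = -72*1 = -72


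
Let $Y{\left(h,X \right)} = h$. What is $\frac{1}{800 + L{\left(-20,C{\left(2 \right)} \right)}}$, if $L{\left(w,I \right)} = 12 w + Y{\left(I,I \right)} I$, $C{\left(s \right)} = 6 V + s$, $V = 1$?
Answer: $\frac{1}{624} \approx 0.0016026$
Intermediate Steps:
$C{\left(s \right)} = 6 + s$ ($C{\left(s \right)} = 6 \cdot 1 + s = 6 + s$)
$L{\left(w,I \right)} = I^{2} + 12 w$ ($L{\left(w,I \right)} = 12 w + I I = 12 w + I^{2} = I^{2} + 12 w$)
$\frac{1}{800 + L{\left(-20,C{\left(2 \right)} \right)}} = \frac{1}{800 + \left(\left(6 + 2\right)^{2} + 12 \left(-20\right)\right)} = \frac{1}{800 - \left(240 - 8^{2}\right)} = \frac{1}{800 + \left(64 - 240\right)} = \frac{1}{800 - 176} = \frac{1}{624}$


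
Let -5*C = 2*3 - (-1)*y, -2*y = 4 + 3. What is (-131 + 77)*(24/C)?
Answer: 2592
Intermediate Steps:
y = -7/2 (y = -(4 + 3)/2 = -½*7 = -7/2 ≈ -3.5000)
C = -½ (C = -(2*3 - (-1)*(-7)/2)/5 = -(6 - 1*7/2)/5 = -(6 - 7/2)/5 = -⅕*5/2 = -½ ≈ -0.50000)
(-131 + 77)*(24/C) = (-131 + 77)*(24/(-½)) = -1296*(-2) = -54*(-48) = 2592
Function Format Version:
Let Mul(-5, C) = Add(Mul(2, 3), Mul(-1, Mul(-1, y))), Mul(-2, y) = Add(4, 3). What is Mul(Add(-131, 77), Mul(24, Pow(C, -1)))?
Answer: 2592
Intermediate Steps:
y = Rational(-7, 2) (y = Mul(Rational(-1, 2), Add(4, 3)) = Mul(Rational(-1, 2), 7) = Rational(-7, 2) ≈ -3.5000)
C = Rational(-1, 2) (C = Mul(Rational(-1, 5), Add(Mul(2, 3), Mul(-1, Mul(-1, Rational(-7, 2))))) = Mul(Rational(-1, 5), Add(6, Mul(-1, Rational(7, 2)))) = Mul(Rational(-1, 5), Add(6, Rational(-7, 2))) = Mul(Rational(-1, 5), Rational(5, 2)) = Rational(-1, 2) ≈ -0.50000)
Mul(Add(-131, 77), Mul(24, Pow(C, -1))) = Mul(Add(-131, 77), Mul(24, Pow(Rational(-1, 2), -1))) = Mul(-54, Mul(24, -2)) = Mul(-54, -48) = 2592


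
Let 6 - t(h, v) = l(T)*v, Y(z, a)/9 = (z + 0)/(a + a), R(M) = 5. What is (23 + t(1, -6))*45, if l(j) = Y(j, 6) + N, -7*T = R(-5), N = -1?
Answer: 12465/14 ≈ 890.36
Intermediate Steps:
Y(z, a) = 9*z/(2*a) (Y(z, a) = 9*((z + 0)/(a + a)) = 9*(z/((2*a))) = 9*(z*(1/(2*a))) = 9*(z/(2*a)) = 9*z/(2*a))
T = -5/7 (T = -⅐*5 = -5/7 ≈ -0.71429)
l(j) = -1 + 3*j/4 (l(j) = (9/2)*j/6 - 1 = (9/2)*j*(⅙) - 1 = 3*j/4 - 1 = -1 + 3*j/4)
t(h, v) = 6 + 43*v/28 (t(h, v) = 6 - (-1 + (¾)*(-5/7))*v = 6 - (-1 - 15/28)*v = 6 - (-43)*v/28 = 6 + 43*v/28)
(23 + t(1, -6))*45 = (23 + (6 + (43/28)*(-6)))*45 = (23 + (6 - 129/14))*45 = (23 - 45/14)*45 = (277/14)*45 = 12465/14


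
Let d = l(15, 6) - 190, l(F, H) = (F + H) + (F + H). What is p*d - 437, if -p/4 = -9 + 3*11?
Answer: 13771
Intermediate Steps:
l(F, H) = 2*F + 2*H
p = -96 (p = -4*(-9 + 3*11) = -4*(-9 + 33) = -4*24 = -96)
d = -148 (d = (2*15 + 2*6) - 190 = (30 + 12) - 190 = 42 - 190 = -148)
p*d - 437 = -96*(-148) - 437 = 14208 - 437 = 13771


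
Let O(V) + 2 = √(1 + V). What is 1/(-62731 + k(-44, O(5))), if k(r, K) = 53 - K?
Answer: -10446/654713495 + √6/3928280970 ≈ -1.5954e-5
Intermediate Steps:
O(V) = -2 + √(1 + V)
1/(-62731 + k(-44, O(5))) = 1/(-62731 + (53 - (-2 + √(1 + 5)))) = 1/(-62731 + (53 - (-2 + √6))) = 1/(-62731 + (53 + (2 - √6))) = 1/(-62731 + (55 - √6)) = 1/(-62676 - √6)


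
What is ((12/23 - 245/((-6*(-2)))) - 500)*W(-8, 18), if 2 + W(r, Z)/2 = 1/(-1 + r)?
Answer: 2726329/1242 ≈ 2195.1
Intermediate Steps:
W(r, Z) = -4 + 2/(-1 + r)
((12/23 - 245/((-6*(-2)))) - 500)*W(-8, 18) = ((12/23 - 245/((-6*(-2)))) - 500)*(2*(3 - 2*(-8))/(-1 - 8)) = ((12*(1/23) - 245/12) - 500)*(2*(3 + 16)/(-9)) = ((12/23 - 245*1/12) - 500)*(2*(-⅑)*19) = ((12/23 - 245/12) - 500)*(-38/9) = (-5491/276 - 500)*(-38/9) = -143491/276*(-38/9) = 2726329/1242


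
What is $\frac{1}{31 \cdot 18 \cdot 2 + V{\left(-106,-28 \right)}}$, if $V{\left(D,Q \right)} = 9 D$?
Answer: $\frac{1}{162} \approx 0.0061728$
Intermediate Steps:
$\frac{1}{31 \cdot 18 \cdot 2 + V{\left(-106,-28 \right)}} = \frac{1}{31 \cdot 18 \cdot 2 + 9 \left(-106\right)} = \frac{1}{558 \cdot 2 - 954} = \frac{1}{1116 - 954} = \frac{1}{162}$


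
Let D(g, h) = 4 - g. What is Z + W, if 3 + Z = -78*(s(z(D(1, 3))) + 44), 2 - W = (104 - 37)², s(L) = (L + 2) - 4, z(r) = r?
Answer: -8000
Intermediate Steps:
s(L) = -2 + L (s(L) = (2 + L) - 4 = -2 + L)
W = -4487 (W = 2 - (104 - 37)² = 2 - 1*67² = 2 - 1*4489 = 2 - 4489 = -4487)
Z = -3513 (Z = -3 - 78*((-2 + (4 - 1*1)) + 44) = -3 - 78*((-2 + (4 - 1)) + 44) = -3 - 78*((-2 + 3) + 44) = -3 - 78*(1 + 44) = -3 - 78*45 = -3 - 3510 = -3513)
Z + W = -3513 - 4487 = -8000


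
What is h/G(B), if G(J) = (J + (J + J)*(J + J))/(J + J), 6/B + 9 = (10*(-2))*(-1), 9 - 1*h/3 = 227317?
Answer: -15002328/35 ≈ -4.2864e+5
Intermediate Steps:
h = -681924 (h = 27 - 3*227317 = 27 - 681951 = -681924)
B = 6/11 (B = 6/(-9 + (10*(-2))*(-1)) = 6/(-9 - 20*(-1)) = 6/(-9 + 20) = 6/11 ≈ 0.54545)
G(J) = (J + 4*J²)/(2*J) (G(J) = (J + (2*J)*(2*J))/((2*J)) = (J + 4*J²)*(1/(2*J)) = (J + 4*J²)/(2*J))
h/G(B) = -681924/(½ + 2*(6/11)) = -681924/(½ + 12/11) = -681924/35/22 = -681924*22/35 = -15002328/35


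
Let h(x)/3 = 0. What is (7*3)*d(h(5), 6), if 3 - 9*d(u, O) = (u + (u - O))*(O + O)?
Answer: 175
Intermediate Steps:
h(x) = 0 (h(x) = 3*0 = 0)
d(u, O) = 1/3 - 2*O*(-O + 2*u)/9 (d(u, O) = 1/3 - (u + (u - O))*(O + O)/9 = 1/3 - (-O + 2*u)*2*O/9 = 1/3 - 2*O*(-O + 2*u)/9)
(7*3)*d(h(5), 6) = (7*3)*(1/3 + (2/9)*6**2 - 4/9*6*0) = 21*(1/3 + (2/9)*36 + 0) = 21*(1/3 + 8 + 0) = 21*(25/3) = 175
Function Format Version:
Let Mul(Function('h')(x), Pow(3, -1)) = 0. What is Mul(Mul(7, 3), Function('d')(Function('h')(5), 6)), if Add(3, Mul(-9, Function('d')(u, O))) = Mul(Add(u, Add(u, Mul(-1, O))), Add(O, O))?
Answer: 175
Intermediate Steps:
Function('h')(x) = 0 (Function('h')(x) = Mul(3, 0) = 0)
Function('d')(u, O) = Add(Rational(1, 3), Mul(Rational(-2, 9), O, Add(Mul(-1, O), Mul(2, u)))) (Function('d')(u, O) = Add(Rational(1, 3), Mul(Rational(-1, 9), Mul(Add(u, Add(u, Mul(-1, O))), Add(O, O)))) = Add(Rational(1, 3), Mul(Rational(-1, 9), Mul(Add(Mul(-1, O), Mul(2, u)), Mul(2, O)))) = Add(Rational(1, 3), Mul(Rational(-1, 9), Mul(2, O, Add(Mul(-1, O), Mul(2, u))))) = Add(Rational(1, 3), Mul(Rational(-2, 9), O, Add(Mul(-1, O), Mul(2, u)))))
Mul(Mul(7, 3), Function('d')(Function('h')(5), 6)) = Mul(Mul(7, 3), Add(Rational(1, 3), Mul(Rational(2, 9), Pow(6, 2)), Mul(Rational(-4, 9), 6, 0))) = Mul(21, Add(Rational(1, 3), Mul(Rational(2, 9), 36), 0)) = Mul(21, Add(Rational(1, 3), 8, 0)) = Mul(21, Rational(25, 3)) = 175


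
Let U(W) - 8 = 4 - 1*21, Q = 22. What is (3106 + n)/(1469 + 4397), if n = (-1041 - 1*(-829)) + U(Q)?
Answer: 2885/5866 ≈ 0.49182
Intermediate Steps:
U(W) = -9 (U(W) = 8 + (4 - 1*21) = 8 + (4 - 21) = 8 - 17 = -9)
n = -221 (n = (-1041 - 1*(-829)) - 9 = (-1041 + 829) - 9 = -212 - 9 = -221)
(3106 + n)/(1469 + 4397) = (3106 - 221)/(1469 + 4397) = 2885/5866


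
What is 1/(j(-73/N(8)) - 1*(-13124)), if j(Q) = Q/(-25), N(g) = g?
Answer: 200/2624873 ≈ 7.6194e-5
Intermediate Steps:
j(Q) = -Q/25 (j(Q) = Q*(-1/25) = -Q/25)
1/(j(-73/N(8)) - 1*(-13124)) = 1/(-(-73)/(25*8) - 1*(-13124)) = 1/(-(-73)/(25*8) + 13124) = 1/(-1/25*(-73/8) + 13124) = 1/(73/200 + 13124) = 1/(2624873/200) = 200/2624873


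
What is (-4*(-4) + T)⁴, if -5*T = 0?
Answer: 65536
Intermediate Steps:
T = 0 (T = -⅕*0 = 0)
(-4*(-4) + T)⁴ = (-4*(-4) + 0)⁴ = (16 + 0)⁴ = 16⁴ = 65536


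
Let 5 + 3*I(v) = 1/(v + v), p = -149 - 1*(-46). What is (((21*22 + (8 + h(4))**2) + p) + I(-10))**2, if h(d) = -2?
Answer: 556912801/3600 ≈ 1.5470e+5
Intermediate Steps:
p = -103 (p = -149 + 46 = -103)
I(v) = -5/3 + 1/(6*v) (I(v) = -5/3 + 1/(3*(v + v)) = -5/3 + 1/(3*((2*v))) = -5/3 + (1/(2*v))/3 = -5/3 + 1/(6*v))
(((21*22 + (8 + h(4))**2) + p) + I(-10))**2 = (((21*22 + (8 - 2)**2) - 103) + (1/6)*(1 - 10*(-10))/(-10))**2 = (((462 + 6**2) - 103) + (1/6)*(-1/10)*(1 + 100))**2 = (((462 + 36) - 103) + (1/6)*(-1/10)*101)**2 = ((498 - 103) - 101/60)**2 = (395 - 101/60)**2 = (23599/60)**2 = 556912801/3600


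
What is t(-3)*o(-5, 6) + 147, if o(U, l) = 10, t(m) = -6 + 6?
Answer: 147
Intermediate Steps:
t(m) = 0
t(-3)*o(-5, 6) + 147 = 0*10 + 147 = 0 + 147 = 147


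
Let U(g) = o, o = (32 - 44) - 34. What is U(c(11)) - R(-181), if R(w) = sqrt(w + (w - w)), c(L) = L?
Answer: -46 - I*sqrt(181) ≈ -46.0 - 13.454*I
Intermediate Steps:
o = -46 (o = -12 - 34 = -46)
R(w) = sqrt(w) (R(w) = sqrt(w + 0) = sqrt(w))
U(g) = -46
U(c(11)) - R(-181) = -46 - sqrt(-181) = -46 - I*sqrt(181)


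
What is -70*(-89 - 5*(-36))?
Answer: -6370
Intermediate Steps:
-70*(-89 - 5*(-36)) = -70*(-89 + 180) = -70*91 = -6370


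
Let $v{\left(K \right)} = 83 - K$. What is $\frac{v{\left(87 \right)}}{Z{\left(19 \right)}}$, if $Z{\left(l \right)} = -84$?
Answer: $\frac{1}{21} \approx 0.047619$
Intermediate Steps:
$\frac{v{\left(87 \right)}}{Z{\left(19 \right)}} = \frac{83 - 87}{-84} = \left(83 - 87\right) \left(- \frac{1}{84}\right) = \left(-4\right) \left(- \frac{1}{84}\right) = \frac{1}{21}$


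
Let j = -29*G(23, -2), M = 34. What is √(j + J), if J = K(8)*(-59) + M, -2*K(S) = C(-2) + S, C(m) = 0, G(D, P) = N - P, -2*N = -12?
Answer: √38 ≈ 6.1644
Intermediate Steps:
N = 6 (N = -½*(-12) = 6)
G(D, P) = 6 - P
j = -232 (j = -29*(6 - 1*(-2)) = -29*(6 + 2) = -29*8 = -232)
K(S) = -S/2 (K(S) = -(0 + S)/2 = -S/2)
J = 270 (J = -½*8*(-59) + 34 = -4*(-59) + 34 = 236 + 34 = 270)
√(j + J) = √(-232 + 270) = √38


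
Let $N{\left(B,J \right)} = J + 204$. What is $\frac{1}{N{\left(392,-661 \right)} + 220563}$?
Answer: $\frac{1}{220106} \approx 4.5433 \cdot 10^{-6}$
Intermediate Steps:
$N{\left(B,J \right)} = 204 + J$
$\frac{1}{N{\left(392,-661 \right)} + 220563} = \frac{1}{\left(204 - 661\right) + 220563} = \frac{1}{-457 + 220563} = \frac{1}{220106}$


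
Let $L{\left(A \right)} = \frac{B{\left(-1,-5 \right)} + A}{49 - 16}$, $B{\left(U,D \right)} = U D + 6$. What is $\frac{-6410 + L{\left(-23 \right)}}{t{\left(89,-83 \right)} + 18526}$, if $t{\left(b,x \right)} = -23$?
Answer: $- \frac{70514}{203533} \approx -0.34645$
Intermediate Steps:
$B{\left(U,D \right)} = 6 + D U$ ($B{\left(U,D \right)} = D U + 6 = 6 + D U$)
$L{\left(A \right)} = \frac{1}{3} + \frac{A}{33}$ ($L{\left(A \right)} = \frac{\left(6 - -5\right) + A}{49 - 16} = \frac{\left(6 + 5\right) + A}{33} = \left(11 + A\right) \frac{1}{33} = \frac{1}{3} + \frac{A}{33}$)
$\frac{-6410 + L{\left(-23 \right)}}{t{\left(89,-83 \right)} + 18526} = \frac{-6410 + \left(\frac{1}{3} + \frac{1}{33} \left(-23\right)\right)}{-23 + 18526} = \frac{-6410 + \left(\frac{1}{3} - \frac{23}{33}\right)}{18503} = \left(-6410 - \frac{4}{11}\right) \frac{1}{18503} = \left(- \frac{70514}{11}\right) \frac{1}{18503} = - \frac{70514}{203533}$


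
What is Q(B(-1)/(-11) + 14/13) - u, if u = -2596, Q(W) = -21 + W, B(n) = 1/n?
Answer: 368392/143 ≈ 2576.2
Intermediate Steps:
B(n) = 1/n
Q(B(-1)/(-11) + 14/13) - u = (-21 + (1/(-1*(-11)) + 14/13)) - 1*(-2596) = (-21 + (-1*(-1/11) + 14*(1/13))) + 2596 = (-21 + (1/11 + 14/13)) + 2596 = (-21 + 167/143) + 2596 = -2836/143 + 2596 = 368392/143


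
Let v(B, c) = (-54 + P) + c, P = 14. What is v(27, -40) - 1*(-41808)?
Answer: 41728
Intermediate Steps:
v(B, c) = -40 + c (v(B, c) = (-54 + 14) + c = -40 + c)
v(27, -40) - 1*(-41808) = (-40 - 40) - 1*(-41808) = -80 + 41808 = 41728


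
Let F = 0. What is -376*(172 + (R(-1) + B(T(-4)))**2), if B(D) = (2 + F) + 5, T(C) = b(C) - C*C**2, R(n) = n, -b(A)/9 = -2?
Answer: -78208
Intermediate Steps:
b(A) = 18 (b(A) = -9*(-2) = 18)
T(C) = 18 - C**3 (T(C) = 18 - C*C**2 = 18 - C**3)
B(D) = 7 (B(D) = (2 + 0) + 5 = 2 + 5 = 7)
-376*(172 + (R(-1) + B(T(-4)))**2) = -376*(172 + (-1 + 7)**2) = -376*(172 + 6**2) = -376*(172 + 36) = -376*208 = -78208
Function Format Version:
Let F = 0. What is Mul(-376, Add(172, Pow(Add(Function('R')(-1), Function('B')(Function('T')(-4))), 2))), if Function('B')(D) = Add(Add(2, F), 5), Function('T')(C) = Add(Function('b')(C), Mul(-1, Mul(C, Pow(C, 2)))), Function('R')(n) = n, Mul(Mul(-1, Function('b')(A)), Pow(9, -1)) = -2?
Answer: -78208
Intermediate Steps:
Function('b')(A) = 18 (Function('b')(A) = Mul(-9, -2) = 18)
Function('T')(C) = Add(18, Mul(-1, Pow(C, 3))) (Function('T')(C) = Add(18, Mul(-1, Mul(C, Pow(C, 2)))) = Add(18, Mul(-1, Pow(C, 3))))
Function('B')(D) = 7 (Function('B')(D) = Add(Add(2, 0), 5) = Add(2, 5) = 7)
Mul(-376, Add(172, Pow(Add(Function('R')(-1), Function('B')(Function('T')(-4))), 2))) = Mul(-376, Add(172, Pow(Add(-1, 7), 2))) = Mul(-376, Add(172, Pow(6, 2))) = Mul(-376, Add(172, 36)) = Mul(-376, 208) = -78208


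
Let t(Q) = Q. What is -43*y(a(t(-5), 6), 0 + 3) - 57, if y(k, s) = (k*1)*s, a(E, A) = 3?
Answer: -444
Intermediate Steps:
y(k, s) = k*s
-43*y(a(t(-5), 6), 0 + 3) - 57 = -129*(0 + 3) - 57 = -129*3 - 57 = -43*9 - 57 = -387 - 57 = -444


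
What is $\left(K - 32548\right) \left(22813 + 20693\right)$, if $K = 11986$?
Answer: $-894570372$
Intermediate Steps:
$\left(K - 32548\right) \left(22813 + 20693\right) = \left(11986 - 32548\right) \left(22813 + 20693\right) = \left(-20562\right) 43506 = -894570372$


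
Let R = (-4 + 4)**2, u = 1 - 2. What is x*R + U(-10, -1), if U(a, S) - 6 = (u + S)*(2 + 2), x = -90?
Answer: -2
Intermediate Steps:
u = -1
R = 0 (R = 0**2 = 0)
U(a, S) = 2 + 4*S (U(a, S) = 6 + (-1 + S)*(2 + 2) = 6 + (-1 + S)*4 = 6 + (-4 + 4*S) = 2 + 4*S)
x*R + U(-10, -1) = -90*0 + (2 + 4*(-1)) = 0 + (2 - 4) = 0 - 2 = -2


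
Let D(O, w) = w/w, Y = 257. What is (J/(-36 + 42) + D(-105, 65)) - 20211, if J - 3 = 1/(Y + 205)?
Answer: -56020733/2772 ≈ -20210.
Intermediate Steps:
D(O, w) = 1
J = 1387/462 (J = 3 + 1/(257 + 205) = 3 + 1/462 = 1387/462 ≈ 3.0022)
(J/(-36 + 42) + D(-105, 65)) - 20211 = (1387/(462*(-36 + 42)) + 1) - 20211 = ((1387/462)/6 + 1) - 20211 = ((1387/462)*(1/6) + 1) - 20211 = (1387/2772 + 1) - 20211 = 4159/2772 - 20211 = -56020733/2772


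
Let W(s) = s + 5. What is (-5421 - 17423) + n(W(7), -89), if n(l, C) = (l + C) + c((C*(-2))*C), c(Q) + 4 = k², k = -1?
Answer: -22924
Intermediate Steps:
W(s) = 5 + s
c(Q) = -3 (c(Q) = -4 + (-1)² = -4 + 1 = -3)
n(l, C) = -3 + C + l (n(l, C) = (l + C) - 3 = (C + l) - 3 = -3 + C + l)
(-5421 - 17423) + n(W(7), -89) = (-5421 - 17423) + (-3 - 89 + (5 + 7)) = -22844 + (-3 - 89 + 12) = -22844 - 80 = -22924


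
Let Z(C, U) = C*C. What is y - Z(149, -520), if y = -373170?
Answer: -395371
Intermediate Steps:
Z(C, U) = C**2
y - Z(149, -520) = -373170 - 1*149**2 = -373170 - 1*22201 = -373170 - 22201 = -395371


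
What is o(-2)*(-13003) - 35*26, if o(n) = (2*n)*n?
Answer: -104934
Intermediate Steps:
o(n) = 2*n²
o(-2)*(-13003) - 35*26 = (2*(-2)²)*(-13003) - 35*26 = (2*4)*(-13003) - 910 = 8*(-13003) - 910 = -104024 - 910 = -104934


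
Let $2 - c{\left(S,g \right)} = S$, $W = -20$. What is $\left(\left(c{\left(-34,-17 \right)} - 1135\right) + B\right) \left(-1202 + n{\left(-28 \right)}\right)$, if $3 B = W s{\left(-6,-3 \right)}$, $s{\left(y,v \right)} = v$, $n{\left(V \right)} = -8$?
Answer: $1305590$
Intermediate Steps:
$c{\left(S,g \right)} = 2 - S$
$B = 20$ ($B = \frac{\left(-20\right) \left(-3\right)}{3} = \frac{1}{3} \cdot 60 = 20$)
$\left(\left(c{\left(-34,-17 \right)} - 1135\right) + B\right) \left(-1202 + n{\left(-28 \right)}\right) = \left(\left(\left(2 - -34\right) - 1135\right) + 20\right) \left(-1202 - 8\right) = \left(\left(\left(2 + 34\right) - 1135\right) + 20\right) \left(-1210\right) = \left(\left(36 - 1135\right) + 20\right) \left(-1210\right) = \left(-1099 + 20\right) \left(-1210\right) = \left(-1079\right) \left(-1210\right) = 1305590$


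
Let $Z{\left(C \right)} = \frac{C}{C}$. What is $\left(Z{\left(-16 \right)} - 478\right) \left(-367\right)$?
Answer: $175059$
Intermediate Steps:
$Z{\left(C \right)} = 1$
$\left(Z{\left(-16 \right)} - 478\right) \left(-367\right) = \left(1 - 478\right) \left(-367\right) = \left(-477\right) \left(-367\right) = 175059$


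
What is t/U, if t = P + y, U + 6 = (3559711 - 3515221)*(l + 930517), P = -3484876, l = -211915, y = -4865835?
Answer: -8350711/31970602974 ≈ -0.00026120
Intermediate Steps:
U = 31970602974 (U = -6 + (3559711 - 3515221)*(-211915 + 930517) = -6 + 44490*718602 = -6 + 31970602980 = 31970602974)
t = -8350711 (t = -3484876 - 4865835 = -8350711)
t/U = -8350711/31970602974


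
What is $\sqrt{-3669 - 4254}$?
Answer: $i \sqrt{7923} \approx 89.011 i$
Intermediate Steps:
$\sqrt{-3669 - 4254} = \sqrt{-7923} = i \sqrt{7923}$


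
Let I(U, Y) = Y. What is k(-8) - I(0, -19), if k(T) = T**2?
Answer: 83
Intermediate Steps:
k(-8) - I(0, -19) = (-8)**2 - 1*(-19) = 64 + 19 = 83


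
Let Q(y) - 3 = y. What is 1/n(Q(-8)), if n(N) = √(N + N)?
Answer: -I*√10/10 ≈ -0.31623*I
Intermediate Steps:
Q(y) = 3 + y
n(N) = √2*√N (n(N) = √(2*N) = √2*√N)
1/n(Q(-8)) = 1/(√2*√(3 - 8)) = 1/(√2*√(-5)) = 1/(√2*(I*√5)) = 1/(I*√10) = -I*√10/10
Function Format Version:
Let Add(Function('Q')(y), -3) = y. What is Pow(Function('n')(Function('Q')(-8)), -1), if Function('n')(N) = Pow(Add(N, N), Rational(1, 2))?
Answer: Mul(Rational(-1, 10), I, Pow(10, Rational(1, 2))) ≈ Mul(-0.31623, I)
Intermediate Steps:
Function('Q')(y) = Add(3, y)
Function('n')(N) = Mul(Pow(2, Rational(1, 2)), Pow(N, Rational(1, 2))) (Function('n')(N) = Pow(Mul(2, N), Rational(1, 2)) = Mul(Pow(2, Rational(1, 2)), Pow(N, Rational(1, 2))))
Pow(Function('n')(Function('Q')(-8)), -1) = Pow(Mul(Pow(2, Rational(1, 2)), Pow(Add(3, -8), Rational(1, 2))), -1) = Pow(Mul(Pow(2, Rational(1, 2)), Pow(-5, Rational(1, 2))), -1) = Pow(Mul(Pow(2, Rational(1, 2)), Mul(I, Pow(5, Rational(1, 2)))), -1) = Pow(Mul(I, Pow(10, Rational(1, 2))), -1) = Mul(Rational(-1, 10), I, Pow(10, Rational(1, 2)))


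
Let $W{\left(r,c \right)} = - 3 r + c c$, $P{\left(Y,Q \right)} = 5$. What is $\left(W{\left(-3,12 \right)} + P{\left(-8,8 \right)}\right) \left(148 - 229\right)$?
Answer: $-12798$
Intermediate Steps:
$W{\left(r,c \right)} = c^{2} - 3 r$ ($W{\left(r,c \right)} = - 3 r + c^{2} = c^{2} - 3 r$)
$\left(W{\left(-3,12 \right)} + P{\left(-8,8 \right)}\right) \left(148 - 229\right) = \left(\left(12^{2} - -9\right) + 5\right) \left(148 - 229\right) = \left(\left(144 + 9\right) + 5\right) \left(-81\right) = \left(153 + 5\right) \left(-81\right) = 158 \left(-81\right) = -12798$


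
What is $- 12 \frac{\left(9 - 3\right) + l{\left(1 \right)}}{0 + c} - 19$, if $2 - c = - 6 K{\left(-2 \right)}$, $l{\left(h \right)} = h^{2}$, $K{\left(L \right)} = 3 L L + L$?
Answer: $- \frac{631}{31} \approx -20.355$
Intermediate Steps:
$K{\left(L \right)} = L + 3 L^{2}$ ($K{\left(L \right)} = 3 L^{2} + L = L + 3 L^{2}$)
$c = 62$ ($c = 2 - - 6 \left(- 2 \left(1 + 3 \left(-2\right)\right)\right) = 2 - - 6 \left(- 2 \left(1 - 6\right)\right) = 2 - - 6 \left(\left(-2\right) \left(-5\right)\right) = 2 - \left(-6\right) 10 = 2 - -60 = 2 + 60 = 62$)
$- 12 \frac{\left(9 - 3\right) + l{\left(1 \right)}}{0 + c} - 19 = - 12 \frac{\left(9 - 3\right) + 1^{2}}{0 + 62} - 19 = - 12 \frac{6 + 1}{62} - 19 = - 12 \cdot 7 \cdot \frac{1}{62} - 19 = \left(-12\right) \frac{7}{62} - 19 = - \frac{42}{31} - 19 = - \frac{631}{31}$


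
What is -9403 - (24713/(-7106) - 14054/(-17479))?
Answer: -106143163829/11291434 ≈ -9400.3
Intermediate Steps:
-9403 - (24713/(-7106) - 14054/(-17479)) = -9403 - (24713*(-1/7106) - 14054*(-1/17479)) = -9403 - (-24713/7106 + 14054/17479) = -9403 - 1*(-30190073/11291434) = -9403 + 30190073/11291434 = -106143163829/11291434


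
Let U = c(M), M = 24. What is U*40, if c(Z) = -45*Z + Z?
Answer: -42240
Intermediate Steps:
c(Z) = -44*Z
U = -1056 (U = -44*24 = -1056)
U*40 = -1056*40 = -42240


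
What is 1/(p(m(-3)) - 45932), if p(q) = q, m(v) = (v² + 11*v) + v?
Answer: -1/45959 ≈ -2.1759e-5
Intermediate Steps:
m(v) = v² + 12*v
1/(p(m(-3)) - 45932) = 1/(-3*(12 - 3) - 45932) = 1/(-3*9 - 45932) = 1/(-27 - 45932) = 1/(-45959) = -1/45959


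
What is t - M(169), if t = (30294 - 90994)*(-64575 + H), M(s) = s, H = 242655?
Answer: -10809456169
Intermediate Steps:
t = -10809456000 (t = (30294 - 90994)*(-64575 + 242655) = -60700*178080 = -10809456000)
t - M(169) = -10809456000 - 1*169 = -10809456000 - 169 = -10809456169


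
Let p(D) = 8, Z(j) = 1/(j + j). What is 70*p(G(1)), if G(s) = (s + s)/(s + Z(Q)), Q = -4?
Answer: 560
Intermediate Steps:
Z(j) = 1/(2*j)
G(s) = 2*s/(-⅛ + s) (G(s) = (s + s)/(s + (½)/(-4)) = (2*s)/(s + (½)*(-¼)) = (2*s)/(s - ⅛) = (2*s)/(-⅛ + s) = 2*s/(-⅛ + s))
70*p(G(1)) = 70*8 = 560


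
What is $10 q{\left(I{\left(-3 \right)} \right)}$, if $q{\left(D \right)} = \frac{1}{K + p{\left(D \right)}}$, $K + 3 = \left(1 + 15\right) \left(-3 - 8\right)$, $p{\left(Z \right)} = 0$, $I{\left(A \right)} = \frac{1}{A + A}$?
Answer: $- \frac{10}{179} \approx -0.055866$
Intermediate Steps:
$I{\left(A \right)} = \frac{1}{2 A}$
$K = -179$ ($K = -3 + \left(1 + 15\right) \left(-3 - 8\right) = -3 + 16 \left(-11\right) = -3 - 176 = -179$)
$q{\left(D \right)} = - \frac{1}{179}$ ($q{\left(D \right)} = \frac{1}{-179 + 0} = \frac{1}{-179} = - \frac{1}{179}$)
$10 q{\left(I{\left(-3 \right)} \right)} = 10 \left(- \frac{1}{179}\right) = - \frac{10}{179}$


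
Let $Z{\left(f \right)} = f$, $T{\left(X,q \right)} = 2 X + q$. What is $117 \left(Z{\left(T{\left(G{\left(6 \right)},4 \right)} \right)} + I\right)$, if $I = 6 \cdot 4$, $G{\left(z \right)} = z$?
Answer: $4680$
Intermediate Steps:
$T{\left(X,q \right)} = q + 2 X$
$I = 24$
$117 \left(Z{\left(T{\left(G{\left(6 \right)},4 \right)} \right)} + I\right) = 117 \left(\left(4 + 2 \cdot 6\right) + 24\right) = 117 \left(\left(4 + 12\right) + 24\right) = 117 \left(16 + 24\right) = 117 \cdot 40 = 4680$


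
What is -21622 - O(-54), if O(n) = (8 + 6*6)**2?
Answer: -23558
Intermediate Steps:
O(n) = 1936 (O(n) = (8 + 36)**2 = 44**2 = 1936)
-21622 - O(-54) = -21622 - 1*1936 = -21622 - 1936 = -23558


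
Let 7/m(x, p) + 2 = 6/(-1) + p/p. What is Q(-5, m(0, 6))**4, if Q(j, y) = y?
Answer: 1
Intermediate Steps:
m(x, p) = -1 (m(x, p) = 7/(-2 + (6/(-1) + p/p)) = 7/(-2 + (6*(-1) + 1)) = 7/(-2 + (-6 + 1)) = 7/(-2 - 5) = 7/(-7) = 7*(-1/7) = -1)
Q(-5, m(0, 6))**4 = (-1)**4 = 1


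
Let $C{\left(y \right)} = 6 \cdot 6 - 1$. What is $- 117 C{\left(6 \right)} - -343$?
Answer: $-3752$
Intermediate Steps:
$C{\left(y \right)} = 35$ ($C{\left(y \right)} = 36 - 1 = 35$)
$- 117 C{\left(6 \right)} - -343 = \left(-117\right) 35 - -343 = -4095 + 343 = -3752$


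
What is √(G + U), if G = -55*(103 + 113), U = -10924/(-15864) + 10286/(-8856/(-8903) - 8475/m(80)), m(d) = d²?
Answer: I*√42477886283452666878678/992796882 ≈ 207.6*I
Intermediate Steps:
U = -30991652504419/992796882 (U = -10924/(-15864) + 10286/(-8856/(-8903) - 8475/(80²)) = -10924*(-1/15864) + 10286/(-8856*(-1/8903) - 8475/6400) = 2731/3966 + 10286/(8856/8903 - 8475*1/6400) = 2731/3966 + 10286/(8856/8903 - 339/256) = 2731/3966 + 10286/(-750981/2279168) = 2731/3966 + 10286*(-2279168/750981) = 2731/3966 - 23443522048/750981 = -30991652504419/992796882 ≈ -31217.)
G = -11880 (G = -55*216 = -11880)
√(G + U) = √(-11880 - 30991652504419/992796882) = √(-42786079462579/992796882) = I*√42477886283452666878678/992796882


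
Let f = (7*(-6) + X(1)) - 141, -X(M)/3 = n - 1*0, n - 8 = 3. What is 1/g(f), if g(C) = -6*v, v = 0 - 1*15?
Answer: 1/90 ≈ 0.011111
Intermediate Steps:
n = 11 (n = 8 + 3 = 11)
v = -15 (v = 0 - 15 = -15)
X(M) = -33 (X(M) = -3*(11 - 1*0) = -3*(11 + 0) = -3*11 = -33)
f = -216 (f = (7*(-6) - 33) - 141 = (-42 - 33) - 141 = -75 - 141 = -216)
g(C) = 90 (g(C) = -6*(-15) = 90)
1/g(f) = 1/90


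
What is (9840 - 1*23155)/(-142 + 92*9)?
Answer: -13315/686 ≈ -19.410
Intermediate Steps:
(9840 - 1*23155)/(-142 + 92*9) = (9840 - 23155)/(-142 + 828) = -13315/686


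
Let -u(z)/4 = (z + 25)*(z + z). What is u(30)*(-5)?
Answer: 66000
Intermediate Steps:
u(z) = -8*z*(25 + z) (u(z) = -4*(z + 25)*(z + z) = -4*(25 + z)*2*z = -8*z*(25 + z))
u(30)*(-5) = -8*30*(25 + 30)*(-5) = -8*30*55*(-5) = -13200*(-5) = 66000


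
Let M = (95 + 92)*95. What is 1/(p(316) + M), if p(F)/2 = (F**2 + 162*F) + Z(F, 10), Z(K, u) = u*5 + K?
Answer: 1/320593 ≈ 3.1192e-6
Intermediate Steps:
Z(K, u) = K + 5*u (Z(K, u) = 5*u + K = K + 5*u)
M = 17765 (M = 187*95 = 17765)
p(F) = 100 + 2*F**2 + 326*F (p(F) = 2*((F**2 + 162*F) + (F + 5*10)) = 2*((F**2 + 162*F) + (F + 50)) = 2*((F**2 + 162*F) + (50 + F)) = 2*(50 + F**2 + 163*F) = 100 + 2*F**2 + 326*F)
1/(p(316) + M) = 1/((100 + 2*316**2 + 326*316) + 17765) = 1/((100 + 2*99856 + 103016) + 17765) = 1/((100 + 199712 + 103016) + 17765) = 1/(302828 + 17765) = 1/320593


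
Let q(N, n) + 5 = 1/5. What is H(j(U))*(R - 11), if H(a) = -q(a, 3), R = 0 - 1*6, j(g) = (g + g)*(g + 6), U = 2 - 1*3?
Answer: -408/5 ≈ -81.600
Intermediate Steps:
q(N, n) = -24/5 (q(N, n) = -5 + 1/5 = -5 + ⅕ = -24/5)
U = -1 (U = 2 - 3 = -1)
j(g) = 2*g*(6 + g) (j(g) = (2*g)*(6 + g) = 2*g*(6 + g))
R = -6 (R = 0 - 6 = -6)
H(a) = 24/5 (H(a) = -1*(-24/5) = 24/5)
H(j(U))*(R - 11) = 24*(-6 - 11)/5 = (24/5)*(-17) = -408/5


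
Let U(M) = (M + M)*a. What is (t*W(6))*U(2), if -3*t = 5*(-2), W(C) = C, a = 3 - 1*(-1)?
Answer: 320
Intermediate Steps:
a = 4 (a = 3 + 1 = 4)
U(M) = 8*M (U(M) = (M + M)*4 = (2*M)*4 = 8*M)
t = 10/3 (t = -5*(-2)/3 = -⅓*(-10) = 10/3 ≈ 3.3333)
(t*W(6))*U(2) = ((10/3)*6)*(8*2) = 20*16 = 320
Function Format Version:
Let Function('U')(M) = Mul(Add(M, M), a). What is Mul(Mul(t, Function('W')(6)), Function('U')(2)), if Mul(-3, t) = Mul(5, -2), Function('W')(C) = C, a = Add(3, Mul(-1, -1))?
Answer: 320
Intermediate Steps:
a = 4 (a = Add(3, 1) = 4)
Function('U')(M) = Mul(8, M) (Function('U')(M) = Mul(Add(M, M), 4) = Mul(Mul(2, M), 4) = Mul(8, M))
t = Rational(10, 3) (t = Mul(Rational(-1, 3), Mul(5, -2)) = Mul(Rational(-1, 3), -10) = Rational(10, 3) ≈ 3.3333)
Mul(Mul(t, Function('W')(6)), Function('U')(2)) = Mul(Mul(Rational(10, 3), 6), Mul(8, 2)) = Mul(20, 16) = 320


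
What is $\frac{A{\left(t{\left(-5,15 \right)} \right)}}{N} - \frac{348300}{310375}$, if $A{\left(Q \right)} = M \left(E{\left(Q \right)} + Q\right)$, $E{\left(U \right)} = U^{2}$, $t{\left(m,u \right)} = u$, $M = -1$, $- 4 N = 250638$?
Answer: $- \frac{579995036}{518611795} \approx -1.1184$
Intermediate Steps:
$N = - \frac{125319}{2}$ ($N = \left(- \frac{1}{4}\right) 250638 = - \frac{125319}{2} \approx -62660.0$)
$A{\left(Q \right)} = - Q - Q^{2}$ ($A{\left(Q \right)} = - (Q^{2} + Q) = - (Q + Q^{2}) = - Q - Q^{2}$)
$\frac{A{\left(t{\left(-5,15 \right)} \right)}}{N} - \frac{348300}{310375} = \frac{15 \left(-1 - 15\right)}{- \frac{125319}{2}} - \frac{348300}{310375} = 15 \left(-1 - 15\right) \left(- \frac{2}{125319}\right) - \frac{13932}{12415} = 15 \left(-16\right) \left(- \frac{2}{125319}\right) - \frac{13932}{12415} = \left(-240\right) \left(- \frac{2}{125319}\right) - \frac{13932}{12415} = \frac{160}{41773} - \frac{13932}{12415} = - \frac{579995036}{518611795}$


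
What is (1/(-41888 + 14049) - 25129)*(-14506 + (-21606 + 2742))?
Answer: 23344525161840/27839 ≈ 8.3855e+8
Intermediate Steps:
(1/(-41888 + 14049) - 25129)*(-14506 + (-21606 + 2742)) = (1/(-27839) - 25129)*(-14506 - 18864) = (-1/27839 - 25129)*(-33370) = -699566232/27839*(-33370) = 23344525161840/27839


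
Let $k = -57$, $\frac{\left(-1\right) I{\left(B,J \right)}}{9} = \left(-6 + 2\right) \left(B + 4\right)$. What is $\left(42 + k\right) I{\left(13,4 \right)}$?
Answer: $-9180$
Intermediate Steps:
$I{\left(B,J \right)} = 144 + 36 B$ ($I{\left(B,J \right)} = - 9 \left(-6 + 2\right) \left(B + 4\right) = - 9 \left(- 4 \left(4 + B\right)\right) = - 9 \left(-16 - 4 B\right) = 144 + 36 B$)
$\left(42 + k\right) I{\left(13,4 \right)} = \left(42 - 57\right) \left(144 + 36 \cdot 13\right) = - 15 \left(144 + 468\right) = \left(-15\right) 612 = -9180$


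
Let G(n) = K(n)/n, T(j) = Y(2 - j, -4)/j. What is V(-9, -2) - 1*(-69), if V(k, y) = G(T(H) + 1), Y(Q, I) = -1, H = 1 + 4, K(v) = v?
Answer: 70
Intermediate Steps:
H = 5
T(j) = -1/j
G(n) = 1 (G(n) = n/n = 1)
V(k, y) = 1
V(-9, -2) - 1*(-69) = 1 - 1*(-69) = 1 + 69 = 70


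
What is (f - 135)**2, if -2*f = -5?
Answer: 70225/4 ≈ 17556.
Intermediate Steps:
f = 5/2 (f = -1/2*(-5) = 5/2 ≈ 2.5000)
(f - 135)**2 = (5/2 - 135)**2 = (-265/2)**2 = 70225/4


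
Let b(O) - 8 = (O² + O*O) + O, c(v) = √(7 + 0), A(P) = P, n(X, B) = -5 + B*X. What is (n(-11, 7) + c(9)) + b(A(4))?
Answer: -38 + √7 ≈ -35.354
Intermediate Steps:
c(v) = √7
b(O) = 8 + O + 2*O² (b(O) = 8 + ((O² + O*O) + O) = 8 + ((O² + O²) + O) = 8 + (2*O² + O) = 8 + (O + 2*O²) = 8 + O + 2*O²)
(n(-11, 7) + c(9)) + b(A(4)) = ((-5 + 7*(-11)) + √7) + (8 + 4 + 2*4²) = ((-5 - 77) + √7) + (8 + 4 + 2*16) = (-82 + √7) + (8 + 4 + 32) = (-82 + √7) + 44 = -38 + √7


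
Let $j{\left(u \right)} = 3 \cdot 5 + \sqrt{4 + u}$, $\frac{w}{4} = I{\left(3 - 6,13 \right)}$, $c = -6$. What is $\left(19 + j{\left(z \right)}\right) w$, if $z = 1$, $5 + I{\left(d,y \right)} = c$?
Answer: $-1496 - 44 \sqrt{5} \approx -1594.4$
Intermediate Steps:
$I{\left(d,y \right)} = -11$ ($I{\left(d,y \right)} = -5 - 6 = -11$)
$w = -44$ ($w = 4 \left(-11\right) = -44$)
$j{\left(u \right)} = 15 + \sqrt{4 + u}$
$\left(19 + j{\left(z \right)}\right) w = \left(19 + \left(15 + \sqrt{4 + 1}\right)\right) \left(-44\right) = \left(19 + \left(15 + \sqrt{5}\right)\right) \left(-44\right) = \left(34 + \sqrt{5}\right) \left(-44\right) = -1496 - 44 \sqrt{5}$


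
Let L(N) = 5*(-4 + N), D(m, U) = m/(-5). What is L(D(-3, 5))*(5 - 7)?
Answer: 34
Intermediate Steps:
D(m, U) = -m/5 (D(m, U) = m*(-⅕) = -m/5)
L(N) = -20 + 5*N
L(D(-3, 5))*(5 - 7) = (-20 + 5*(-⅕*(-3)))*(5 - 7) = (-20 + 5*(⅗))*(-2) = (-20 + 3)*(-2) = -17*(-2) = 34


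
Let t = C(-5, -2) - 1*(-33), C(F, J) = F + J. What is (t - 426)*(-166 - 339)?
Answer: 202000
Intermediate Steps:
t = 26 (t = (-5 - 2) - 1*(-33) = -7 + 33 = 26)
(t - 426)*(-166 - 339) = (26 - 426)*(-166 - 339) = -400*(-505) = 202000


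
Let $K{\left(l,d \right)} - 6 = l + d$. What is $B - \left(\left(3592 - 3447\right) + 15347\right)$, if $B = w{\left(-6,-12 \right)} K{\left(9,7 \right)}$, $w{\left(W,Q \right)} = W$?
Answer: $-15624$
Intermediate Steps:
$K{\left(l,d \right)} = 6 + d + l$ ($K{\left(l,d \right)} = 6 + \left(l + d\right) = 6 + \left(d + l\right) = 6 + d + l$)
$B = -132$ ($B = - 6 \left(6 + 7 + 9\right) = \left(-6\right) 22 = -132$)
$B - \left(\left(3592 - 3447\right) + 15347\right) = -132 - \left(\left(3592 - 3447\right) + 15347\right) = -132 - \left(145 + 15347\right) = -132 - 15492 = -15624$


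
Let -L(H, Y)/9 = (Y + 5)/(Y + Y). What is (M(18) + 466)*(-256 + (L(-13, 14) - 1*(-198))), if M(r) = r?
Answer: -217195/7 ≈ -31028.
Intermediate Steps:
L(H, Y) = -9*(5 + Y)/(2*Y) (L(H, Y) = -9*(Y + 5)/(Y + Y) = -9*(5 + Y)/(2*Y))
(M(18) + 466)*(-256 + (L(-13, 14) - 1*(-198))) = (18 + 466)*(-256 + ((9/2)*(-5 - 1*14)/14 - 1*(-198))) = 484*(-256 + ((9/2)*(1/14)*(-5 - 14) + 198)) = 484*(-256 + ((9/2)*(1/14)*(-19) + 198)) = 484*(-256 + (-171/28 + 198)) = 484*(-256 + 5373/28) = 484*(-1795/28) = -217195/7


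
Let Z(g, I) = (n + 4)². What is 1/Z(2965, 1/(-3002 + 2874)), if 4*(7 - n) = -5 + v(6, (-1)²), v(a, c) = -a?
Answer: 16/3025 ≈ 0.0052893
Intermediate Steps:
n = 39/4 (n = 7 - (-5 - 1*6)/4 = 7 - (-5 - 6)/4 = 7 - ¼*(-11) = 7 + 11/4 = 39/4 ≈ 9.7500)
Z(g, I) = 3025/16 (Z(g, I) = (39/4 + 4)² = (55/4)² = 3025/16)
1/Z(2965, 1/(-3002 + 2874)) = 1/(3025/16) = 16/3025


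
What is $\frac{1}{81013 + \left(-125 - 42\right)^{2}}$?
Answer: $\frac{1}{108902} \approx 9.1826 \cdot 10^{-6}$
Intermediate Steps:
$\frac{1}{81013 + \left(-125 - 42\right)^{2}} = \frac{1}{81013 + \left(-167\right)^{2}} = \frac{1}{81013 + 27889} = \frac{1}{108902}$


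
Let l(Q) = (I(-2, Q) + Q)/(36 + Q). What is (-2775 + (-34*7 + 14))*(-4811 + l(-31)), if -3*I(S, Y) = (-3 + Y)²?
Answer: 220168586/15 ≈ 1.4678e+7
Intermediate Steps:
I(S, Y) = -(-3 + Y)²/3
l(Q) = (Q - (-3 + Q)²/3)/(36 + Q) (l(Q) = (-(-3 + Q)²/3 + Q)/(36 + Q) = (Q - (-3 + Q)²/3)/(36 + Q))
(-2775 + (-34*7 + 14))*(-4811 + l(-31)) = (-2775 + (-34*7 + 14))*(-4811 + (-31 - (-3 - 31)²/3)/(36 - 31)) = (-2775 + (-238 + 14))*(-4811 + (-31 - ⅓*(-34)²)/5) = (-2775 - 224)*(-4811 + (-31 - ⅓*1156)/5) = -2999*(-4811 + (-31 - 1156/3)/5) = -2999*(-4811 + (⅕)*(-1249/3)) = -2999*(-4811 - 1249/15) = -2999*(-73414/15) = 220168586/15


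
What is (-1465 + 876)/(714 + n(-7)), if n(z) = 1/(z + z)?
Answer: -8246/9995 ≈ -0.82501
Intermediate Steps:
n(z) = 1/(2*z)
(-1465 + 876)/(714 + n(-7)) = (-1465 + 876)/(714 + (1/2)/(-7)) = -589/(714 + (1/2)*(-1/7)) = -589/(714 - 1/14) = -589/9995/14 = -589*14/9995 = -8246/9995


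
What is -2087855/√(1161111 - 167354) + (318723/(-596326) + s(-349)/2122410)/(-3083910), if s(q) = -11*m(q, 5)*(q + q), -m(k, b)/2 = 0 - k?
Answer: 1936158709987/1951572671475765300 - 2087855*√993757/993757 ≈ -2094.4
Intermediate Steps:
m(k, b) = 2*k (m(k, b) = -2*(0 - k) = -(-2)*k = 2*k)
s(q) = -44*q² (s(q) = -11*2*q*(q + q) = -11*2*q*2*q = -44*q²)
-2087855/√(1161111 - 167354) + (318723/(-596326) + s(-349)/2122410)/(-3083910) = -2087855/√(1161111 - 167354) + (318723/(-596326) - 44*(-349)²/2122410)/(-3083910) = -2087855*√993757/993757 + (318723*(-1/596326) - 44*121801*(1/2122410))*(-1/3083910) = -2087855*√993757/993757 + (-318723/596326 - 5359244*1/2122410)*(-1/3083910) = -2087855*√993757/993757 + (-318723/596326 - 2679622/1061205)*(-1/3083910) = -2087855*√993757/993757 - 1936158709987/632824132830*(-1/3083910) = -2087855*√993757/993757 + 1936158709987/1951572671475765300 = 1936158709987/1951572671475765300 - 2087855*√993757/993757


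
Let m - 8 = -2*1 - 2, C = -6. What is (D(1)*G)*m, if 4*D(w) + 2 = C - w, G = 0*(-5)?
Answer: 0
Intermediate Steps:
G = 0
D(w) = -2 - w/4 (D(w) = -1/2 + (-6 - w)/4 = -1/2 + (-3/2 - w/4) = -2 - w/4)
m = 4 (m = 8 + (-2*1 - 2) = 8 + (-2 - 2) = 8 - 4 = 4)
(D(1)*G)*m = ((-2 - 1/4*1)*0)*4 = ((-2 - 1/4)*0)*4 = -9/4*0*4 = 0*4 = 0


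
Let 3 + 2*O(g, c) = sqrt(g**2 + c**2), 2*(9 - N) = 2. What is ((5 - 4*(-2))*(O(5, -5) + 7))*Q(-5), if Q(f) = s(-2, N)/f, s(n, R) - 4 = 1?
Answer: -143/2 - 65*sqrt(2)/2 ≈ -117.46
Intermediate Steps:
N = 8 (N = 9 - 1/2*2 = 9 - 1 = 8)
s(n, R) = 5 (s(n, R) = 4 + 1 = 5)
O(g, c) = -3/2 + sqrt(c**2 + g**2)/2 (O(g, c) = -3/2 + sqrt(g**2 + c**2)/2 = -3/2 + sqrt(c**2 + g**2)/2)
Q(f) = 5/f
((5 - 4*(-2))*(O(5, -5) + 7))*Q(-5) = ((5 - 4*(-2))*((-3/2 + sqrt((-5)**2 + 5**2)/2) + 7))*(5/(-5)) = ((5 + 8)*((-3/2 + sqrt(25 + 25)/2) + 7))*(5*(-1/5)) = (13*((-3/2 + sqrt(50)/2) + 7))*(-1) = (13*((-3/2 + (5*sqrt(2))/2) + 7))*(-1) = (13*((-3/2 + 5*sqrt(2)/2) + 7))*(-1) = (13*(11/2 + 5*sqrt(2)/2))*(-1) = (143/2 + 65*sqrt(2)/2)*(-1) = -143/2 - 65*sqrt(2)/2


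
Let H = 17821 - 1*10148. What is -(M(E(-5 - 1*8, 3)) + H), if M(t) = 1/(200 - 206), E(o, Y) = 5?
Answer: -46037/6 ≈ -7672.8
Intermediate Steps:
H = 7673 (H = 17821 - 10148 = 7673)
M(t) = -1/6 (M(t) = 1/(-6) = -1/6)
-(M(E(-5 - 1*8, 3)) + H) = -(-1/6 + 7673) = -1*46037/6 = -46037/6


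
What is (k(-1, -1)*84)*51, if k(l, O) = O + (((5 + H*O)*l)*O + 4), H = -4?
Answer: 51408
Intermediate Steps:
k(l, O) = 4 + O + O*l*(5 - 4*O) (k(l, O) = O + (((5 - 4*O)*l)*O + 4) = O + ((l*(5 - 4*O))*O + 4) = O + (O*l*(5 - 4*O) + 4) = O + (4 + O*l*(5 - 4*O)) = 4 + O + O*l*(5 - 4*O))
(k(-1, -1)*84)*51 = ((4 - 1 - 4*(-1)*(-1)² + 5*(-1)*(-1))*84)*51 = ((4 - 1 - 4*(-1)*1 + 5)*84)*51 = ((4 - 1 + 4 + 5)*84)*51 = (12*84)*51 = 1008*51 = 51408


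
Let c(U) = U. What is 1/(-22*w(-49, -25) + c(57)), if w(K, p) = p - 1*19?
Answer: 1/1025 ≈ 0.00097561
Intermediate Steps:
w(K, p) = -19 + p (w(K, p) = p - 19 = -19 + p)
1/(-22*w(-49, -25) + c(57)) = 1/(-22*(-19 - 25) + 57) = 1/(-22*(-44) + 57) = 1/(968 + 57) = 1/1025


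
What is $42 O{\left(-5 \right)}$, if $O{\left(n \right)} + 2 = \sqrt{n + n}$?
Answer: $-84 + 42 i \sqrt{10} \approx -84.0 + 132.82 i$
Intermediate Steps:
$O{\left(n \right)} = -2 + \sqrt{2} \sqrt{n}$ ($O{\left(n \right)} = -2 + \sqrt{n + n} = -2 + \sqrt{2 n} = -2 + \sqrt{2} \sqrt{n}$)
$42 O{\left(-5 \right)} = 42 \left(-2 + \sqrt{2} \sqrt{-5}\right) = 42 \left(-2 + \sqrt{2} i \sqrt{5}\right) = 42 \left(-2 + i \sqrt{10}\right) = -84 + 42 i \sqrt{10}$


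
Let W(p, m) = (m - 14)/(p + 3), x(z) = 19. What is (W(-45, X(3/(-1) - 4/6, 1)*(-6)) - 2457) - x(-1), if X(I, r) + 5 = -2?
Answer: -7430/3 ≈ -2476.7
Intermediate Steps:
X(I, r) = -7 (X(I, r) = -5 - 2 = -7)
W(p, m) = (-14 + m)/(3 + p)
(W(-45, X(3/(-1) - 4/6, 1)*(-6)) - 2457) - x(-1) = ((-14 - 7*(-6))/(3 - 45) - 2457) - 1*19 = ((-14 + 42)/(-42) - 2457) - 19 = (-1/42*28 - 2457) - 19 = (-⅔ - 2457) - 19 = -7373/3 - 19 = -7430/3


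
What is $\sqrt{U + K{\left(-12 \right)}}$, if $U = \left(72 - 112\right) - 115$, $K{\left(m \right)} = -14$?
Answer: $13 i \approx 13.0 i$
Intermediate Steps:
$U = -155$ ($U = -40 - 115 = -155$)
$\sqrt{U + K{\left(-12 \right)}} = \sqrt{-155 - 14} = \sqrt{-169} = 13 i$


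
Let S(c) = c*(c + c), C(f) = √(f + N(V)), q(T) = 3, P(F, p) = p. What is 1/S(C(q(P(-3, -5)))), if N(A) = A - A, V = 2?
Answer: ⅙ ≈ 0.16667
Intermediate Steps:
N(A) = 0
C(f) = √f (C(f) = √(f + 0) = √f)
S(c) = 2*c² (S(c) = c*(2*c) = 2*c²)
1/S(C(q(P(-3, -5)))) = 1/(2*(√3)²) = 1/(2*3) = 1/6 = ⅙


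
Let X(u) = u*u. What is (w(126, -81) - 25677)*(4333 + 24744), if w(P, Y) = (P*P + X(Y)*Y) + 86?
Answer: -15735193012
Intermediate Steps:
X(u) = u**2
w(P, Y) = 86 + P**2 + Y**3 (w(P, Y) = (P*P + Y**2*Y) + 86 = (P**2 + Y**3) + 86 = 86 + P**2 + Y**3)
(w(126, -81) - 25677)*(4333 + 24744) = ((86 + 126**2 + (-81)**3) - 25677)*(4333 + 24744) = ((86 + 15876 - 531441) - 25677)*29077 = (-515479 - 25677)*29077 = -541156*29077 = -15735193012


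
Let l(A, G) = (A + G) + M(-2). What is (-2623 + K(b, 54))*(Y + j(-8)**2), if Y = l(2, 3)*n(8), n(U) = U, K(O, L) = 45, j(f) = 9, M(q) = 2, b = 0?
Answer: -353186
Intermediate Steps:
l(A, G) = 2 + A + G (l(A, G) = (A + G) + 2 = 2 + A + G)
Y = 56 (Y = (2 + 2 + 3)*8 = 7*8 = 56)
(-2623 + K(b, 54))*(Y + j(-8)**2) = (-2623 + 45)*(56 + 9**2) = -2578*(56 + 81) = -2578*137 = -353186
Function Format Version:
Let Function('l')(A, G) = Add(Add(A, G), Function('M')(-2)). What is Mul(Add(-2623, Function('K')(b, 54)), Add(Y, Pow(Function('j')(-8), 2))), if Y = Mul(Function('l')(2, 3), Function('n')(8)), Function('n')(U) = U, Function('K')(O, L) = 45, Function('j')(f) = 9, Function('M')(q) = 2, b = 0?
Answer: -353186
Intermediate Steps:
Function('l')(A, G) = Add(2, A, G) (Function('l')(A, G) = Add(Add(A, G), 2) = Add(2, A, G))
Y = 56 (Y = Mul(Add(2, 2, 3), 8) = Mul(7, 8) = 56)
Mul(Add(-2623, Function('K')(b, 54)), Add(Y, Pow(Function('j')(-8), 2))) = Mul(Add(-2623, 45), Add(56, Pow(9, 2))) = Mul(-2578, Add(56, 81)) = Mul(-2578, 137) = -353186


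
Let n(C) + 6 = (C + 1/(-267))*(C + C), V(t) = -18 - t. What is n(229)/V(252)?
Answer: -14000717/36045 ≈ -388.42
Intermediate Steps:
n(C) = -6 + 2*C*(-1/267 + C) (n(C) = -6 + (C + 1/(-267))*(C + C) = -6 + (C - 1/267)*(2*C) = -6 + (-1/267 + C)*(2*C) = -6 + 2*C*(-1/267 + C))
n(229)/V(252) = (-6 + 2*229² - 2/267*229)/(-18 - 1*252) = (-6 + 2*52441 - 458/267)/(-18 - 252) = (-6 + 104882 - 458/267)/(-270) = (28001434/267)*(-1/270) = -14000717/36045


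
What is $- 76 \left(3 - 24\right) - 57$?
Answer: $1539$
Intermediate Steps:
$- 76 \left(3 - 24\right) - 57 = \left(-76\right) \left(-21\right) - 57 = 1596 - 57 = 1539$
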